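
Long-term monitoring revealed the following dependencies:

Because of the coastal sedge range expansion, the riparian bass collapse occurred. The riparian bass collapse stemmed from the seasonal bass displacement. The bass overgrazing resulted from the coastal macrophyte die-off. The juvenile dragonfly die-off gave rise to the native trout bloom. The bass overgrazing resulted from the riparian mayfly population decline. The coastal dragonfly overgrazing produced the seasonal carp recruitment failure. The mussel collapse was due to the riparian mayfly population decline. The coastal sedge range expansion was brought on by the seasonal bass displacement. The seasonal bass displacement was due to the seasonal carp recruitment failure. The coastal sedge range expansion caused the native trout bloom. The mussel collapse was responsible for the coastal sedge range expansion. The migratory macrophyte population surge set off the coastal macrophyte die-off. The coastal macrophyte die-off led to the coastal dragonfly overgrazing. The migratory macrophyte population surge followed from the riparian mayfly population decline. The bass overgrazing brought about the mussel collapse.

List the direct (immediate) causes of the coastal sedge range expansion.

the mussel collapse, the seasonal bass displacement

Upstream contributors include the riparian mayfly population decline, the migratory macrophyte population surge, the coastal macrophyte die-off, the bass overgrazing, the coastal dragonfly overgrazing, the seasonal carp recruitment failure, but only the mussel collapse, the seasonal bass displacement feed directly into the coastal sedge range expansion.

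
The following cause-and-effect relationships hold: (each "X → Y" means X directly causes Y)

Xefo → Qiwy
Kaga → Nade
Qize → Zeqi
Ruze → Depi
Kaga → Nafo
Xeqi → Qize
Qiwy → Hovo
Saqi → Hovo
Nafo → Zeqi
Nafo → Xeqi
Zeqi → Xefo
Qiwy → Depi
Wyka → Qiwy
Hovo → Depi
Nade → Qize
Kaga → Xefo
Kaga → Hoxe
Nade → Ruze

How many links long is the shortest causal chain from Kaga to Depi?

3

Shortest chain: Kaga → Nade → Ruze → Depi.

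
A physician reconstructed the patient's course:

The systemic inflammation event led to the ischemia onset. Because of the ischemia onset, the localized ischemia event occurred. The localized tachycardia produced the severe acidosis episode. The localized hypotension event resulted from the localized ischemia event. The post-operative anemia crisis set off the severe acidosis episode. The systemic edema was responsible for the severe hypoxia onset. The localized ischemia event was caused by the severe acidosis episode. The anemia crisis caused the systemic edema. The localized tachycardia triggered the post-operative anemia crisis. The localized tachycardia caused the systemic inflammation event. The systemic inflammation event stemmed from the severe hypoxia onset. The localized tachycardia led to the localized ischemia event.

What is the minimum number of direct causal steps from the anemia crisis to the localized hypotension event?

6

Shortest chain: the anemia crisis → the systemic edema → the severe hypoxia onset → the systemic inflammation event → the ischemia onset → the localized ischemia event → the localized hypotension event.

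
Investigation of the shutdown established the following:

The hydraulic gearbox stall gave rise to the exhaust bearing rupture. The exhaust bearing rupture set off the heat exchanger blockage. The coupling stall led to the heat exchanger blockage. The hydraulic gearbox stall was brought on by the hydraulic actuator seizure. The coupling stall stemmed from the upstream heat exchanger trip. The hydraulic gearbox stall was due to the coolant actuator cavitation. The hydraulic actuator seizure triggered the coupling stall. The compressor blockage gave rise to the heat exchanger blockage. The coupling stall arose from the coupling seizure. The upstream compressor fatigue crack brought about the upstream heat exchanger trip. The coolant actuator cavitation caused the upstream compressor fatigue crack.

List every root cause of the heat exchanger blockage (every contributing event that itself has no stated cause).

Tracing upstream from the heat exchanger blockage: the heat exchanger blockage ← the exhaust bearing rupture ← the hydraulic gearbox stall ← the coolant actuator cavitation.
A separate upstream branch: the heat exchanger blockage ← the coupling stall ← the hydraulic actuator seizure.
A separate upstream branch: the heat exchanger blockage ← the compressor blockage.
A separate upstream branch: the heat exchanger blockage ← the coupling stall ← the coupling seizure.
Each of those chain origins has no stated cause.

the compressor blockage, the coolant actuator cavitation, the coupling seizure, the hydraulic actuator seizure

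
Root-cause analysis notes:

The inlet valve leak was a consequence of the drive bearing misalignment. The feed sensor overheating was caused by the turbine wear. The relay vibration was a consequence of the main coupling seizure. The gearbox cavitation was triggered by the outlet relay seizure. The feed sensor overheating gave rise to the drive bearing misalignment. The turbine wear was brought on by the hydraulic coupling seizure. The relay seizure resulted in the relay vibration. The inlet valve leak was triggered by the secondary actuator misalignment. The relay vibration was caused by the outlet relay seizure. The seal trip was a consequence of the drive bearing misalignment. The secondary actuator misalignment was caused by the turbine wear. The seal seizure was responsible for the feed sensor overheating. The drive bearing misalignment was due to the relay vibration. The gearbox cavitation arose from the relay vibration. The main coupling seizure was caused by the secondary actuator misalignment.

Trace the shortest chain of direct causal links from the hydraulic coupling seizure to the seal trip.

the hydraulic coupling seizure → the turbine wear
the turbine wear → the feed sensor overheating
the feed sensor overheating → the drive bearing misalignment
the drive bearing misalignment → the seal trip
Length: 4 steps.

the hydraulic coupling seizure → the turbine wear → the feed sensor overheating → the drive bearing misalignment → the seal trip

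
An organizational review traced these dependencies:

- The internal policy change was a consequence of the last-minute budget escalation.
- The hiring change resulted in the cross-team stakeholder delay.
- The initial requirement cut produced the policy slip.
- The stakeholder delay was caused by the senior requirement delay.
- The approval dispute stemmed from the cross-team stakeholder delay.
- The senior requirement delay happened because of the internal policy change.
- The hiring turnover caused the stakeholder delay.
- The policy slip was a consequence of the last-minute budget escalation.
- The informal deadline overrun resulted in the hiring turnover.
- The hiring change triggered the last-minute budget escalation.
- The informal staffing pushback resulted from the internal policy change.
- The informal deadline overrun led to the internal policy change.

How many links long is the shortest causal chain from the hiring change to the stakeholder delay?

4

Shortest chain: the hiring change → the last-minute budget escalation → the internal policy change → the senior requirement delay → the stakeholder delay.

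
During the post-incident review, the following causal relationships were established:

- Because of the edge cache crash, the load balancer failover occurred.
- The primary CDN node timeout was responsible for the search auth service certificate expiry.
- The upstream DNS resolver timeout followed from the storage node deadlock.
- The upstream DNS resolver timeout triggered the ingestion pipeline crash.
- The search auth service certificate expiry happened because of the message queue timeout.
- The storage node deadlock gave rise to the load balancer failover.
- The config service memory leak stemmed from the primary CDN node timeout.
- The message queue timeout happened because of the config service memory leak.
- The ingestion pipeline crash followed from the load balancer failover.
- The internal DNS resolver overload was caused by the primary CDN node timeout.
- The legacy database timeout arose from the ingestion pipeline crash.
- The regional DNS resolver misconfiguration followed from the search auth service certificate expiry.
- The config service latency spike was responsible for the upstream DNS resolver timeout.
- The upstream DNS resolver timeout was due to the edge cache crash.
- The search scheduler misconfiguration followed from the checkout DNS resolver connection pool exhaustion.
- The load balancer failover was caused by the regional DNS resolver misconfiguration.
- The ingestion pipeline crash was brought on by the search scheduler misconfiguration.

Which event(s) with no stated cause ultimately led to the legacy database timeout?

Tracing upstream from the legacy database timeout: the legacy database timeout ← the ingestion pipeline crash ← the load balancer failover ← the regional DNS resolver misconfiguration ← the search auth service certificate expiry ← the primary CDN node timeout.
A separate upstream branch: the legacy database timeout ← the ingestion pipeline crash ← the upstream DNS resolver timeout ← the config service latency spike.
A separate upstream branch: the legacy database timeout ← the ingestion pipeline crash ← the upstream DNS resolver timeout ← the edge cache crash.
A separate upstream branch: the legacy database timeout ← the ingestion pipeline crash ← the search scheduler misconfiguration ← the checkout DNS resolver connection pool exhaustion.
A separate upstream branch: the legacy database timeout ← the ingestion pipeline crash ← the upstream DNS resolver timeout ← the storage node deadlock.
Each of those chain origins has no stated cause.

the checkout DNS resolver connection pool exhaustion, the config service latency spike, the edge cache crash, the primary CDN node timeout, the storage node deadlock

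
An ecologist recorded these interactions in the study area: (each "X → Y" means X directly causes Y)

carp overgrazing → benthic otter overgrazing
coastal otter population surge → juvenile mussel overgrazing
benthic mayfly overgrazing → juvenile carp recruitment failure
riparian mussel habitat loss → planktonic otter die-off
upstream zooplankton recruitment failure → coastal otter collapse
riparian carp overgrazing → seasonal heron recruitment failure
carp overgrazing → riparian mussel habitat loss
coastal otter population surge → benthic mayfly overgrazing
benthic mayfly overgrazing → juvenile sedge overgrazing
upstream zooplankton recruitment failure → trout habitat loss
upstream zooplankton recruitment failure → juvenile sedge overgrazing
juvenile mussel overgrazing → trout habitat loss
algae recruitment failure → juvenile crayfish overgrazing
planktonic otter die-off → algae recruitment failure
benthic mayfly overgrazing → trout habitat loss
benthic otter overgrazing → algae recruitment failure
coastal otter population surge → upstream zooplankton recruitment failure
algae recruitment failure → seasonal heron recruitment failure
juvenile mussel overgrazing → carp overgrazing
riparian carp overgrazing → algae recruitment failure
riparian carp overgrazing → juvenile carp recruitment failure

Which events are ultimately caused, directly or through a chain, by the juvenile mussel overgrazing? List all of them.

the algae recruitment failure, the benthic otter overgrazing, the carp overgrazing, the juvenile crayfish overgrazing, the planktonic otter die-off, the riparian mussel habitat loss, the seasonal heron recruitment failure, the trout habitat loss

Direct effects: the carp overgrazing, the trout habitat loss.
2 steps out: the riparian mussel habitat loss, the benthic otter overgrazing.
3 steps out: the planktonic otter die-off, the algae recruitment failure.
4 steps out: the juvenile crayfish overgrazing, the seasonal heron recruitment failure.
Not reachable from it: the coastal otter population surge, the upstream zooplankton recruitment failure, the benthic mayfly overgrazing, the riparian carp overgrazing, the coastal otter collapse, the juvenile sedge overgrazing, the juvenile carp recruitment failure.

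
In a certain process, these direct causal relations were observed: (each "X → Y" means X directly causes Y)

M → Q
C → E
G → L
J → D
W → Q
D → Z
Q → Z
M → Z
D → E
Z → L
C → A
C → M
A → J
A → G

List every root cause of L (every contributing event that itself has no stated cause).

Tracing upstream from L: L ← Z ← M ← C.
A separate upstream branch: L ← Z ← Q ← W.
Each of those chain origins has no stated cause.

C, W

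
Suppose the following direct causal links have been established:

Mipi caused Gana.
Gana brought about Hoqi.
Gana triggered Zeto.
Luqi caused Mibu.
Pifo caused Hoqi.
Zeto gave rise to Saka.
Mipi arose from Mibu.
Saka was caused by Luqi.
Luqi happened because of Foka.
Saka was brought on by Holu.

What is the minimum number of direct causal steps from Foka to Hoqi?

5

Shortest chain: Foka → Luqi → Mibu → Mipi → Gana → Hoqi.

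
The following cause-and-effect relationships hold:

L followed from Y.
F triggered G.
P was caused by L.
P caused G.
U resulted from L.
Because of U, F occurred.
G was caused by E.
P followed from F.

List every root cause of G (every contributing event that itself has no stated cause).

E, Y

Tracing upstream from G: G ← P ← L ← Y.
A separate upstream branch: G ← E.
Each of those chain origins has no stated cause.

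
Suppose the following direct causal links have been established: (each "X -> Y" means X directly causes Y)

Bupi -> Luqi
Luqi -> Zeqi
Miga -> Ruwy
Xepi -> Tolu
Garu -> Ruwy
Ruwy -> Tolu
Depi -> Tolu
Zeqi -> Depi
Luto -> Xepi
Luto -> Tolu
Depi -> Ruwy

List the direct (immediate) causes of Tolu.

Depi, Luto, Ruwy, Xepi

Upstream contributors include Bupi, Luqi, Zeqi, Garu, Miga, but only Depi, Luto, Ruwy, Xepi feed directly into Tolu.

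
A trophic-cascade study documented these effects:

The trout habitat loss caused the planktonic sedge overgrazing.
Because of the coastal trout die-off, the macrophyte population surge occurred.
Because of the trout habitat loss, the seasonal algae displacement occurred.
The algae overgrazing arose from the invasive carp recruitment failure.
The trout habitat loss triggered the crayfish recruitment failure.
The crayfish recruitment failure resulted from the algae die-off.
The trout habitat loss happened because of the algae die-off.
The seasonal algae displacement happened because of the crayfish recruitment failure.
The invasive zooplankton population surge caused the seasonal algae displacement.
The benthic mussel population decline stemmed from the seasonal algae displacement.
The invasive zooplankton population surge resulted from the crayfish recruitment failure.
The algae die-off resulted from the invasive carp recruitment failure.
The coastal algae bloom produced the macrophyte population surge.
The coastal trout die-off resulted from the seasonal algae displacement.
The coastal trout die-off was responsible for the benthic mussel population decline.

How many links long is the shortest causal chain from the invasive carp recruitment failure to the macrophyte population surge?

5

Shortest chain: the invasive carp recruitment failure → the algae die-off → the trout habitat loss → the seasonal algae displacement → the coastal trout die-off → the macrophyte population surge.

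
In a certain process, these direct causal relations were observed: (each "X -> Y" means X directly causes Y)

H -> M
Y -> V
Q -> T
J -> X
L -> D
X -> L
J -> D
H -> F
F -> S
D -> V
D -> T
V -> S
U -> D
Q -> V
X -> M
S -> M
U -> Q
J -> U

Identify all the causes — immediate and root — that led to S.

Immediate causes of S: F, V.
Further upstream: H, J, X, L, U, Y, Q, D.

D, F, H, J, L, Q, U, V, X, Y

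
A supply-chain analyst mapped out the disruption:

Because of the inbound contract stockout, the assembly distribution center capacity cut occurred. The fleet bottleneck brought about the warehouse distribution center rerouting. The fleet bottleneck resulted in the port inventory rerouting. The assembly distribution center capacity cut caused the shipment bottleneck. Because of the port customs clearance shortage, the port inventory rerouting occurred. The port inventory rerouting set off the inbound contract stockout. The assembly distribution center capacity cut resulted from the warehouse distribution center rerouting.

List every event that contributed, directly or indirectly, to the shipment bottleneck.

Immediate cause of the shipment bottleneck: the assembly distribution center capacity cut.
Further upstream: the port customs clearance shortage, the fleet bottleneck, the port inventory rerouting, the inbound contract stockout, the warehouse distribution center rerouting.

the assembly distribution center capacity cut, the fleet bottleneck, the inbound contract stockout, the port customs clearance shortage, the port inventory rerouting, the warehouse distribution center rerouting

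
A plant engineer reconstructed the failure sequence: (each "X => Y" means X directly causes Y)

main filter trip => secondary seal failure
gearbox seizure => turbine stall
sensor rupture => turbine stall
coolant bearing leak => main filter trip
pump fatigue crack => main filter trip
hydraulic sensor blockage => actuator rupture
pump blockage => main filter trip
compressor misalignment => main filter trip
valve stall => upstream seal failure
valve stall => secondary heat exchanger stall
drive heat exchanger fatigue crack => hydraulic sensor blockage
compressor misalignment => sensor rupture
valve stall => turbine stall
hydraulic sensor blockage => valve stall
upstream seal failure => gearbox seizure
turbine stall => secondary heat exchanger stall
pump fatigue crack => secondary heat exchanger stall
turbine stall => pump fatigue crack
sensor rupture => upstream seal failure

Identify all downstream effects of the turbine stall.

Direct effects: the pump fatigue crack, the secondary heat exchanger stall.
2 steps out: the main filter trip.
3 steps out: the secondary seal failure.
Not reachable from it: the pump blockage, the drive heat exchanger fatigue crack, the hydraulic sensor blockage, the valve stall, the actuator rupture, the coolant bearing leak, the compressor misalignment, the sensor rupture, the upstream seal failure, the gearbox seizure.

the main filter trip, the pump fatigue crack, the secondary heat exchanger stall, the secondary seal failure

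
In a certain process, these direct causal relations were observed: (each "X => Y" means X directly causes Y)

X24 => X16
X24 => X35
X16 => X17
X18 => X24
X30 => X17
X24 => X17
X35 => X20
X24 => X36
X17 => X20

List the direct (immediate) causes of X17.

X16, X24, X30

Upstream contributors include X18, but only X16, X24, X30 feed directly into X17.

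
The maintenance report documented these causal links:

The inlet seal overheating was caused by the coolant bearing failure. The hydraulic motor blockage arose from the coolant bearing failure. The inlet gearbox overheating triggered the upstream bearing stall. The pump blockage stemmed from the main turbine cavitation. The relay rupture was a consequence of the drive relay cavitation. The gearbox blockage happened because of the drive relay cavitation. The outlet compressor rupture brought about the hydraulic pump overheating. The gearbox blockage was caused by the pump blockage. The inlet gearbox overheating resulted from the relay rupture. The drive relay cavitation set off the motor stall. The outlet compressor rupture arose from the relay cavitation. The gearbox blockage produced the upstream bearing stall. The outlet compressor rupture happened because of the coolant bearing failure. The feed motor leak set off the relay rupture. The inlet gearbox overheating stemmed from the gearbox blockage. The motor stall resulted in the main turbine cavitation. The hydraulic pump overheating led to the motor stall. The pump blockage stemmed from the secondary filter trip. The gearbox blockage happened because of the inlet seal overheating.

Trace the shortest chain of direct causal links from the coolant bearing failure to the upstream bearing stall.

the coolant bearing failure → the inlet seal overheating
the inlet seal overheating → the gearbox blockage
the gearbox blockage → the upstream bearing stall
Length: 3 steps.

the coolant bearing failure → the inlet seal overheating → the gearbox blockage → the upstream bearing stall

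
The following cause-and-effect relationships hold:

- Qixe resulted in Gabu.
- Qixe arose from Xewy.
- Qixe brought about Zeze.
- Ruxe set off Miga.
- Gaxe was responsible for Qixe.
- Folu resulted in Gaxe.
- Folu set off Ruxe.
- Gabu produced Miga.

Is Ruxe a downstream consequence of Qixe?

Qixe leads to Gabu, Miga, Zeze; Ruxe is not among them.

No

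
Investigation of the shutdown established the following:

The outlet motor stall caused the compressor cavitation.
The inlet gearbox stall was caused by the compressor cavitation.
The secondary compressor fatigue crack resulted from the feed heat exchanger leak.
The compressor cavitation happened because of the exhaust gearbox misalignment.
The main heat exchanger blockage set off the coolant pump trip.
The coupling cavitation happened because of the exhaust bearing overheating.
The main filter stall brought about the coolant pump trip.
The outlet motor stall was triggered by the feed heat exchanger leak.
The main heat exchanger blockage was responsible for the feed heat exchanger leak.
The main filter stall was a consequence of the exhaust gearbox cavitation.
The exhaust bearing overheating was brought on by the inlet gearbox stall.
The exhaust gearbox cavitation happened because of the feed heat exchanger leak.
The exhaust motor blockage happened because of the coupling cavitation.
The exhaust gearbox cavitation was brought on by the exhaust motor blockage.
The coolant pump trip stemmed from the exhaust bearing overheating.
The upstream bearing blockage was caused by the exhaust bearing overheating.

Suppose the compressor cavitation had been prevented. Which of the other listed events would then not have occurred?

Downstream of the compressor cavitation: the inlet gearbox stall, the exhaust bearing overheating, the coupling cavitation, the upstream bearing blockage, the exhaust motor blockage, the exhaust gearbox cavitation, the main filter stall, the coolant pump trip.
Of those, still caused via another path: the exhaust gearbox cavitation, the main filter stall, the coolant pump trip.
The remainder have no surviving cause.

the coupling cavitation, the exhaust bearing overheating, the exhaust motor blockage, the inlet gearbox stall, the upstream bearing blockage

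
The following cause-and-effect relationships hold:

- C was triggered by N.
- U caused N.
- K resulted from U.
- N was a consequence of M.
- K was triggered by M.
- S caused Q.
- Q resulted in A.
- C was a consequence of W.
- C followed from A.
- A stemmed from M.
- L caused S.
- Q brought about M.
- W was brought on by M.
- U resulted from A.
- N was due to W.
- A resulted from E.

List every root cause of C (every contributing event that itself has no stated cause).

E, L

Tracing upstream from C: C ← A ← Q ← S ← L.
A separate upstream branch: C ← A ← E.
Each of those chain origins has no stated cause.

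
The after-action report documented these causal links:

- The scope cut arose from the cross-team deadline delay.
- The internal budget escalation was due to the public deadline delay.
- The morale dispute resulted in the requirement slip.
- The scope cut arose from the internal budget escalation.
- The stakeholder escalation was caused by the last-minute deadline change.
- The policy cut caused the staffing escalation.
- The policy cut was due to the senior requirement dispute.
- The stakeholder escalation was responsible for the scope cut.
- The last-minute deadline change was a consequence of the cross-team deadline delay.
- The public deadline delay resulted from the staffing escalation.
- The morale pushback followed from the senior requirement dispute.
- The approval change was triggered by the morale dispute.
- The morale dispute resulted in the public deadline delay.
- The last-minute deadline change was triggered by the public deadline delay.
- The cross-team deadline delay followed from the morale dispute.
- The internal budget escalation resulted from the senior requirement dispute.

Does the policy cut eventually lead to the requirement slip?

The policy cut leads to the staffing escalation, the public deadline delay, the last-minute deadline change, the internal budget escalation, the stakeholder escalation, the scope cut; the requirement slip is not among them.

No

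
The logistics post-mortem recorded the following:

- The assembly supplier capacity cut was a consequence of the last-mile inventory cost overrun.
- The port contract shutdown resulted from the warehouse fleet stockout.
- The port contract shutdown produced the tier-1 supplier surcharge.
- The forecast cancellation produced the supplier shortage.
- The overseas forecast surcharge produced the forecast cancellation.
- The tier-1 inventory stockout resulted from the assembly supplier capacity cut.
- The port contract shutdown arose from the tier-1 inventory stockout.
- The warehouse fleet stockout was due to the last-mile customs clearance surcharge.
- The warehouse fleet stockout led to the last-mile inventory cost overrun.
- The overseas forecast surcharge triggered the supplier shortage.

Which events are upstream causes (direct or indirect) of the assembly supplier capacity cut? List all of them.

the last-mile customs clearance surcharge, the last-mile inventory cost overrun, the warehouse fleet stockout

Immediate cause of the assembly supplier capacity cut: the last-mile inventory cost overrun.
Further upstream: the last-mile customs clearance surcharge, the warehouse fleet stockout.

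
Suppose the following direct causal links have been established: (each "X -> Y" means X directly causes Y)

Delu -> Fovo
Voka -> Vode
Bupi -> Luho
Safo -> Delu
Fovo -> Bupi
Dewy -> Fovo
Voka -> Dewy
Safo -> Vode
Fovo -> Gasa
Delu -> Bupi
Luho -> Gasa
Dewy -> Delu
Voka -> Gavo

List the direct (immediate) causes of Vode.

Safo, Voka → Vode with nothing further upstream stated.

Safo, Voka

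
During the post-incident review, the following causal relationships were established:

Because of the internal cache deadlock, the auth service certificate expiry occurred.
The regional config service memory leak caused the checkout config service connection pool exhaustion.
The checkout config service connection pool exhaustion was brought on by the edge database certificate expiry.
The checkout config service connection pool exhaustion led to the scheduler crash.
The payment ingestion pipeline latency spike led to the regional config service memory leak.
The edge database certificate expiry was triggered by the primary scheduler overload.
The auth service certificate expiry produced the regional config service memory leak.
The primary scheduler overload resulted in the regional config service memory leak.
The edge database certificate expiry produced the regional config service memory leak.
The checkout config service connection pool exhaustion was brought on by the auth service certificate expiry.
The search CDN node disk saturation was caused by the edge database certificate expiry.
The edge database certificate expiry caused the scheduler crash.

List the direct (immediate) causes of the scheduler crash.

the checkout config service connection pool exhaustion, the edge database certificate expiry

Upstream contributors include the payment ingestion pipeline latency spike, the primary scheduler overload, the internal cache deadlock, the auth service certificate expiry, the regional config service memory leak, but only the checkout config service connection pool exhaustion, the edge database certificate expiry feed directly into the scheduler crash.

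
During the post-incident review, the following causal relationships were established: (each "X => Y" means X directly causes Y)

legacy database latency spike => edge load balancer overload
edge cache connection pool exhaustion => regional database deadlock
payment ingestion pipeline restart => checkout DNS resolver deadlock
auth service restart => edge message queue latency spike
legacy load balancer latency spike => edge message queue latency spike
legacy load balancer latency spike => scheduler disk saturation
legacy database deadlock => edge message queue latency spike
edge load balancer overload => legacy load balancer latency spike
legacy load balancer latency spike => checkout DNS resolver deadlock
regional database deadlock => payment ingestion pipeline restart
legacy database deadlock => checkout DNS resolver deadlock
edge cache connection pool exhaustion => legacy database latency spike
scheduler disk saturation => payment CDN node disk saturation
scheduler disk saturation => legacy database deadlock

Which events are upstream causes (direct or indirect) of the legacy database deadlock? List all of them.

the edge cache connection pool exhaustion, the edge load balancer overload, the legacy database latency spike, the legacy load balancer latency spike, the scheduler disk saturation

Immediate cause of the legacy database deadlock: the scheduler disk saturation.
Further upstream: the edge cache connection pool exhaustion, the legacy database latency spike, the edge load balancer overload, the legacy load balancer latency spike.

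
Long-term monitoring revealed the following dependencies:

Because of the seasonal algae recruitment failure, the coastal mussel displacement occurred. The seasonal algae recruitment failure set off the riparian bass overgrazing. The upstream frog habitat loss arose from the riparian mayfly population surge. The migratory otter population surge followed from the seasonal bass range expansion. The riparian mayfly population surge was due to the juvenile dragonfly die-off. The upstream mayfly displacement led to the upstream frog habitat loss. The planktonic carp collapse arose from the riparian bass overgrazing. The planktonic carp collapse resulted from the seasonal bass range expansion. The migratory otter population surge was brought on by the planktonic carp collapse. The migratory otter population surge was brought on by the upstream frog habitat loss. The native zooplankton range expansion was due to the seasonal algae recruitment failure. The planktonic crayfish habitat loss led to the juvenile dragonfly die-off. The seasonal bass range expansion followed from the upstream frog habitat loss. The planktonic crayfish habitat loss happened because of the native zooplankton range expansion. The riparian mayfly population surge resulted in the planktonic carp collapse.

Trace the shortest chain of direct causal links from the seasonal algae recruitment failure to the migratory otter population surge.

the seasonal algae recruitment failure → the riparian bass overgrazing → the planktonic carp collapse → the migratory otter population surge

the seasonal algae recruitment failure → the riparian bass overgrazing
the riparian bass overgrazing → the planktonic carp collapse
the planktonic carp collapse → the migratory otter population surge
Length: 3 steps.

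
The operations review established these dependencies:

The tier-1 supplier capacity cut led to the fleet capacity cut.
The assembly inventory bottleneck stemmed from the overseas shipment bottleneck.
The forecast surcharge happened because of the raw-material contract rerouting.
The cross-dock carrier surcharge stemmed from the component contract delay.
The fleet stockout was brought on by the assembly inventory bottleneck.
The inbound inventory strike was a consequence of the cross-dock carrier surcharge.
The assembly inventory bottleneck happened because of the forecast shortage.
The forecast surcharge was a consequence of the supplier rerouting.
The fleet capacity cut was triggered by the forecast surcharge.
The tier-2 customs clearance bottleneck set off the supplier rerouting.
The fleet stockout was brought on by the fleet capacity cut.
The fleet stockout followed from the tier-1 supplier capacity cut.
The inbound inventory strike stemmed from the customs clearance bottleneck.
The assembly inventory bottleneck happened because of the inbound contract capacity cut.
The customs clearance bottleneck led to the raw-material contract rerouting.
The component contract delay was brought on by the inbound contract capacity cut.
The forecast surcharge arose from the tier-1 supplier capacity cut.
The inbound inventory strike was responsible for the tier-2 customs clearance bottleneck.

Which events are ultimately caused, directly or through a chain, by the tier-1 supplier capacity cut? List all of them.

Direct effects: the forecast surcharge, the fleet capacity cut, the fleet stockout.
Not reachable from it: the inbound contract capacity cut, the component contract delay, the overseas shipment bottleneck, the customs clearance bottleneck, the cross-dock carrier surcharge, the inbound inventory strike, the tier-2 customs clearance bottleneck, the raw-material contract rerouting, the supplier rerouting, the forecast shortage, the assembly inventory bottleneck.

the fleet capacity cut, the fleet stockout, the forecast surcharge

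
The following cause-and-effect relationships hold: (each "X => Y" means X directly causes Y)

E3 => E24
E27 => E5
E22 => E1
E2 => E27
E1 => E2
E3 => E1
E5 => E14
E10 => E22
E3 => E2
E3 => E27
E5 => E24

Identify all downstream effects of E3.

E1, E14, E2, E24, E27, E5

Direct effects: E1, E2, E27, E24.
2 steps out: E5.
3 steps out: E14.
Not reachable from it: E10, E22.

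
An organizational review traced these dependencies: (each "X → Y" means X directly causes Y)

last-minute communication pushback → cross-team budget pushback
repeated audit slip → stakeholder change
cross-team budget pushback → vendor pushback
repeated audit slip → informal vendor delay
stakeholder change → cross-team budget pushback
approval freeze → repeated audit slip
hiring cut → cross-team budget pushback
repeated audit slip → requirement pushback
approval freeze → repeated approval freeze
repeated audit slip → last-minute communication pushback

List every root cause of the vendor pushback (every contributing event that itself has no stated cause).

the approval freeze, the hiring cut

Tracing upstream from the vendor pushback: the vendor pushback ← the cross-team budget pushback ← the stakeholder change ← the repeated audit slip ← the approval freeze.
A separate upstream branch: the vendor pushback ← the cross-team budget pushback ← the hiring cut.
Each of those chain origins has no stated cause.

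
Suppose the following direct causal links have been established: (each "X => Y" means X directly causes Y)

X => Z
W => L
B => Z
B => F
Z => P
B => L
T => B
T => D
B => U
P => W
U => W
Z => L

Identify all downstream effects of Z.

L, P, W

Direct effects: P, L.
2 steps out: W.
Not reachable from it: X, T, B, F, U, D.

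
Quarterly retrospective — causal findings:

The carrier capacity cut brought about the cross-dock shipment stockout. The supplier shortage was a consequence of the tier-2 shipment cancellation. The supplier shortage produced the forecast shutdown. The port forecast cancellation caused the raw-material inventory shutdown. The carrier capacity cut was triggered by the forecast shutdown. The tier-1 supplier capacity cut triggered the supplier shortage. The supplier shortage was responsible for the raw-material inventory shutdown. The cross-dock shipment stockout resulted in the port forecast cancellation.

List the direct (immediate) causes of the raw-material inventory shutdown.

the port forecast cancellation, the supplier shortage

Upstream contributors include the tier-1 supplier capacity cut, the forecast shutdown, the carrier capacity cut, the cross-dock shipment stockout, the tier-2 shipment cancellation, but only the port forecast cancellation, the supplier shortage feed directly into the raw-material inventory shutdown.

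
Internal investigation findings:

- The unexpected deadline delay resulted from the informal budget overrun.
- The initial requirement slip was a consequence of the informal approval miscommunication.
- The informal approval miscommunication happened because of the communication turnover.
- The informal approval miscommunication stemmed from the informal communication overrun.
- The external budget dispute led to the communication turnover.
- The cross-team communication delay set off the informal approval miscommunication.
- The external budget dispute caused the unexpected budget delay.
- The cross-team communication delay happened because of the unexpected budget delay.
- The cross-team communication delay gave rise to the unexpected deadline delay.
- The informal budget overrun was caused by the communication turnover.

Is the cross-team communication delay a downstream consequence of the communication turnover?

The communication turnover leads to the informal budget overrun, the unexpected deadline delay, the informal approval miscommunication, the initial requirement slip; the cross-team communication delay is not among them.

No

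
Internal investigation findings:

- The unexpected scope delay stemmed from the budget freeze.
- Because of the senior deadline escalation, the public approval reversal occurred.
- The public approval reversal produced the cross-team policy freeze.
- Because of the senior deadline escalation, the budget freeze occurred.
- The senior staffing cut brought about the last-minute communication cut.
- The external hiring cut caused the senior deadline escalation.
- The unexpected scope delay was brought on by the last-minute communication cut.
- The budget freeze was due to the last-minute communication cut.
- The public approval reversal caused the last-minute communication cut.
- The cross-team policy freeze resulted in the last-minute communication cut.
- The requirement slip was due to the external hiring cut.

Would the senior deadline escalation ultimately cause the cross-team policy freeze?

There is a causal chain: the senior deadline escalation → the public approval reversal → the cross-team policy freeze.

Yes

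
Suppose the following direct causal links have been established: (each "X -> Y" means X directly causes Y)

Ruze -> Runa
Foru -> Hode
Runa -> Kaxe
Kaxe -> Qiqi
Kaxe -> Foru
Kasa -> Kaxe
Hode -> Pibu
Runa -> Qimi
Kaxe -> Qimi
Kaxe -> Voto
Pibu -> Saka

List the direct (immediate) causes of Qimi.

Upstream contributors include Ruze, Kasa, but only Kaxe, Runa feed directly into Qimi.

Kaxe, Runa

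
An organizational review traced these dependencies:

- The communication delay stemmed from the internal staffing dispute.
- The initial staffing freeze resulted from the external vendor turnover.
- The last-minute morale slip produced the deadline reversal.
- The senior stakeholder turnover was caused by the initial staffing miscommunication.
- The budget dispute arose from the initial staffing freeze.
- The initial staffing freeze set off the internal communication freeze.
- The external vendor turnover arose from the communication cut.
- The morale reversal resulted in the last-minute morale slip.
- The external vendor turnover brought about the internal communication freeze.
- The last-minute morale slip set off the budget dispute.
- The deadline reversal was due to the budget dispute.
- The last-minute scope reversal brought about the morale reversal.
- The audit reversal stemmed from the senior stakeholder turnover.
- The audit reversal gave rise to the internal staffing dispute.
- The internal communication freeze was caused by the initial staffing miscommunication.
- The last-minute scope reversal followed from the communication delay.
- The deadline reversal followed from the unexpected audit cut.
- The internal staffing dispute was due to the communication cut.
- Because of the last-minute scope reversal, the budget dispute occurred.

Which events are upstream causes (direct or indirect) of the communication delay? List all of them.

the audit reversal, the communication cut, the initial staffing miscommunication, the internal staffing dispute, the senior stakeholder turnover

Immediate cause of the communication delay: the internal staffing dispute.
Further upstream: the communication cut, the initial staffing miscommunication, the senior stakeholder turnover, the audit reversal.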